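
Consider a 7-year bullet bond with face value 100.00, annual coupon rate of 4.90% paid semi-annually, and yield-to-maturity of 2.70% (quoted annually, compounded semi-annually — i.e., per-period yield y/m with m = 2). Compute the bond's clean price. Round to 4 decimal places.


Answer: Price = 113.9469

Derivation:
Coupon per period c = face * coupon_rate / m = 2.450000
Periods per year m = 2; per-period yield y/m = 0.013500
Number of cashflows N = 14
Cashflows (t years, CF_t, discount factor 1/(1+y/m)^(m*t), PV):
  t = 0.5000: CF_t = 2.450000, DF = 0.986680, PV = 2.417366
  t = 1.0000: CF_t = 2.450000, DF = 0.973537, PV = 2.385166
  t = 1.5000: CF_t = 2.450000, DF = 0.960569, PV = 2.353395
  t = 2.0000: CF_t = 2.450000, DF = 0.947774, PV = 2.322047
  t = 2.5000: CF_t = 2.450000, DF = 0.935150, PV = 2.291117
  t = 3.0000: CF_t = 2.450000, DF = 0.922694, PV = 2.260599
  t = 3.5000: CF_t = 2.450000, DF = 0.910403, PV = 2.230488
  t = 4.0000: CF_t = 2.450000, DF = 0.898276, PV = 2.200777
  t = 4.5000: CF_t = 2.450000, DF = 0.886311, PV = 2.171462
  t = 5.0000: CF_t = 2.450000, DF = 0.874505, PV = 2.142538
  t = 5.5000: CF_t = 2.450000, DF = 0.862857, PV = 2.113999
  t = 6.0000: CF_t = 2.450000, DF = 0.851363, PV = 2.085840
  t = 6.5000: CF_t = 2.450000, DF = 0.840023, PV = 2.058057
  t = 7.0000: CF_t = 102.450000, DF = 0.828834, PV = 84.914024
Price P = sum_t PV_t = 113.946875


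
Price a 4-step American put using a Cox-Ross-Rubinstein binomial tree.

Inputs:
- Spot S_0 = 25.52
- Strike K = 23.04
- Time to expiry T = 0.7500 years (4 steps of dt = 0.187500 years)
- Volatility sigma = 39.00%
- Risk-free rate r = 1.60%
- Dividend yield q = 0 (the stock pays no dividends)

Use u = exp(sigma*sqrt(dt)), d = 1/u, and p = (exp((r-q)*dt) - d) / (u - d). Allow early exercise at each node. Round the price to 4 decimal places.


dt = T/N = 0.187500
u = exp(sigma*sqrt(dt)) = 1.183972; d = 1/u = 0.844615
p = (exp((r-q)*dt) - d) / (u - d) = 0.466735
Discount per step: exp(-r*dt) = 0.997004
Stock lattice S(k, i) with i counting down-moves:
  k=0: S(0,0) = 25.5200
  k=1: S(1,0) = 30.2150; S(1,1) = 21.5546
  k=2: S(2,0) = 35.7737; S(2,1) = 25.5200; S(2,2) = 18.2053
  k=3: S(3,0) = 42.3550; S(3,1) = 30.2150; S(3,2) = 21.5546; S(3,3) = 15.3765
  k=4: S(4,0) = 50.1472; S(4,1) = 35.7737; S(4,2) = 25.5200; S(4,3) = 18.2053; S(4,4) = 12.9872
Terminal payoffs V(N, i) = max(K - S_T, 0):
  V(4,0) = 0.000000; V(4,1) = 0.000000; V(4,2) = 0.000000; V(4,3) = 4.834704; V(4,4) = 10.052821
Backward induction: V(k, i) = exp(-r*dt) * [p * V(k+1, i) + (1-p) * V(k+1, i+1)]; then take max(V_cont, immediate exercise) for American.
  V(3,0) = exp(-r*dt) * [p*0.000000 + (1-p)*0.000000] = 0.000000; exercise = 0.000000; V(3,0) = max -> 0.000000
  V(3,1) = exp(-r*dt) * [p*0.000000 + (1-p)*0.000000] = 0.000000; exercise = 0.000000; V(3,1) = max -> 0.000000
  V(3,2) = exp(-r*dt) * [p*0.000000 + (1-p)*4.834704] = 2.570456; exercise = 1.485438; V(3,2) = max -> 2.570456
  V(3,3) = exp(-r*dt) * [p*4.834704 + (1-p)*10.052821] = 7.594526; exercise = 7.663543; V(3,3) = max -> 7.663543
  V(2,0) = exp(-r*dt) * [p*0.000000 + (1-p)*0.000000] = 0.000000; exercise = 0.000000; V(2,0) = max -> 0.000000
  V(2,1) = exp(-r*dt) * [p*0.000000 + (1-p)*2.570456] = 1.366629; exercise = 0.000000; V(2,1) = max -> 1.366629
  V(2,2) = exp(-r*dt) * [p*2.570456 + (1-p)*7.663543] = 5.270586; exercise = 4.834704; V(2,2) = max -> 5.270586
  V(1,0) = exp(-r*dt) * [p*0.000000 + (1-p)*1.366629] = 0.726592; exercise = 0.000000; V(1,0) = max -> 0.726592
  V(1,1) = exp(-r*dt) * [p*1.366629 + (1-p)*5.270586] = 3.438144; exercise = 1.485438; V(1,1) = max -> 3.438144
  V(0,0) = exp(-r*dt) * [p*0.726592 + (1-p)*3.438144] = 2.166060; exercise = 0.000000; V(0,0) = max -> 2.166060

Answer: Price = V(0,0) = 2.1661


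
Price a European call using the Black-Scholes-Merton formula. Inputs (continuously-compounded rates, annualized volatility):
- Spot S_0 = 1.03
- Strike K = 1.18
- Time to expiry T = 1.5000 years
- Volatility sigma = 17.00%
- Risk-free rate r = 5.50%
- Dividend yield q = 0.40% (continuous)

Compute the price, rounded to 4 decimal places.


Answer: Price = 0.0597

Derivation:
d1 = (ln(S/K) + (r - q + 0.5*sigma^2) * T) / (sigma * sqrt(T)) = -0.18145741
d2 = d1 - sigma * sqrt(T) = -0.38966404
exp(-rT) = 0.92081144; exp(-qT) = 0.99401796
C = S_0 * exp(-qT) * N(d1) - K * exp(-rT) * N(d2)
N(d1) = 0.42800428; N(d2) = 0.34839249
C = 1.0300 * 0.99401796 * 0.42800428 - 1.1800 * 0.92081144 * 0.34839249 = 0.0597


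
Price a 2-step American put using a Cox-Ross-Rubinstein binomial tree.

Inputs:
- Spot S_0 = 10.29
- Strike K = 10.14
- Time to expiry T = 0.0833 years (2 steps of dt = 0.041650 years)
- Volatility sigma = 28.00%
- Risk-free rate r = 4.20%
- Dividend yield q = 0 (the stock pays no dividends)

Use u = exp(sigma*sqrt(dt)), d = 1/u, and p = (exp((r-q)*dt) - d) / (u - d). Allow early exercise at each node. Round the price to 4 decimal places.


dt = T/N = 0.041650
u = exp(sigma*sqrt(dt)) = 1.058808; d = 1/u = 0.944459
p = (exp((r-q)*dt) - d) / (u - d) = 0.501029
Discount per step: exp(-r*dt) = 0.998252
Stock lattice S(k, i) with i counting down-moves:
  k=0: S(0,0) = 10.2900
  k=1: S(1,0) = 10.8951; S(1,1) = 9.7185
  k=2: S(2,0) = 11.5358; S(2,1) = 10.2900; S(2,2) = 9.1787
Terminal payoffs V(N, i) = max(K - S_T, 0):
  V(2,0) = 0.000000; V(2,1) = 0.000000; V(2,2) = 0.961297
Backward induction: V(k, i) = exp(-r*dt) * [p * V(k+1, i) + (1-p) * V(k+1, i+1)]; then take max(V_cont, immediate exercise) for American.
  V(1,0) = exp(-r*dt) * [p*0.000000 + (1-p)*0.000000] = 0.000000; exercise = 0.000000; V(1,0) = max -> 0.000000
  V(1,1) = exp(-r*dt) * [p*0.000000 + (1-p)*0.961297] = 0.478821; exercise = 0.421520; V(1,1) = max -> 0.478821
  V(0,0) = exp(-r*dt) * [p*0.000000 + (1-p)*0.478821] = 0.238500; exercise = 0.000000; V(0,0) = max -> 0.238500

Answer: Price = V(0,0) = 0.2385


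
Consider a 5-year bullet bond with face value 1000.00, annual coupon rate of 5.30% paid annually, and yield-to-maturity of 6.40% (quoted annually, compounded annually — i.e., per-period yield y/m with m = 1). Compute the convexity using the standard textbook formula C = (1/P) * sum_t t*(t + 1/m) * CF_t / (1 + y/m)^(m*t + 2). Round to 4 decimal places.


Answer: Convexity = 23.0522

Derivation:
Coupon per period c = face * coupon_rate / m = 53.000000
Periods per year m = 1; per-period yield y/m = 0.064000
Number of cashflows N = 5
Cashflows (t years, CF_t, discount factor 1/(1+y/m)^(m*t), PV):
  t = 1.0000: CF_t = 53.000000, DF = 0.939850, PV = 49.812030
  t = 2.0000: CF_t = 53.000000, DF = 0.883317, PV = 46.815818
  t = 3.0000: CF_t = 53.000000, DF = 0.830185, PV = 43.999829
  t = 4.0000: CF_t = 53.000000, DF = 0.780249, PV = 41.353222
  t = 5.0000: CF_t = 1053.000000, DF = 0.733317, PV = 772.182991
Price P = sum_t PV_t = 954.163890
Convexity numerator sum_t t*(t + 1/m) * CF_t / (1+y/m)^(m*t + 2):
  t = 1.0000: term = 87.999657
  t = 2.0000: term = 248.119335
  t = 3.0000: term = 466.389727
  t = 4.0000: term = 730.560349
  t = 5.0000: term = 20462.478221
Convexity = (1/P) * sum = 21995.547290 / 954.163890 = 23.052169


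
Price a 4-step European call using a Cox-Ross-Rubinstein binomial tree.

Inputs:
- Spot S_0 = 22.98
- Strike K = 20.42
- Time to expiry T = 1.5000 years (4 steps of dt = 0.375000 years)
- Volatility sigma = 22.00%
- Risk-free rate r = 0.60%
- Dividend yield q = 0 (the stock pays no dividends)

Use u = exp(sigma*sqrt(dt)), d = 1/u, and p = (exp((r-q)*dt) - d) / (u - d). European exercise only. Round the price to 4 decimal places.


dt = T/N = 0.375000
u = exp(sigma*sqrt(dt)) = 1.144219; d = 1/u = 0.873959
p = (exp((r-q)*dt) - d) / (u - d) = 0.474705
Discount per step: exp(-r*dt) = 0.997753
Stock lattice S(k, i) with i counting down-moves:
  k=0: S(0,0) = 22.9800
  k=1: S(1,0) = 26.2941; S(1,1) = 20.0836
  k=2: S(2,0) = 30.0862; S(2,1) = 22.9800; S(2,2) = 17.5522
  k=3: S(3,0) = 34.4252; S(3,1) = 26.2941; S(3,2) = 20.0836; S(3,3) = 15.3399
  k=4: S(4,0) = 39.3900; S(4,1) = 30.0862; S(4,2) = 22.9800; S(4,3) = 17.5522; S(4,4) = 13.4065
Terminal payoffs V(N, i) = max(S_T - K, 0):
  V(4,0) = 18.970002; V(4,1) = 9.666247; V(4,2) = 2.560000; V(4,3) = 0.000000; V(4,4) = 0.000000
Backward induction: V(k, i) = exp(-r*dt) * [p * V(k+1, i) + (1-p) * V(k+1, i+1)].
  V(3,0) = exp(-r*dt) * [p*18.970002 + (1-p)*9.666247] = 14.051136
  V(3,1) = exp(-r*dt) * [p*9.666247 + (1-p)*2.560000] = 5.920036
  V(3,2) = exp(-r*dt) * [p*2.560000 + (1-p)*0.000000] = 1.212514
  V(3,3) = exp(-r*dt) * [p*0.000000 + (1-p)*0.000000] = 0.000000
  V(2,0) = exp(-r*dt) * [p*14.051136 + (1-p)*5.920036] = 9.757930
  V(2,1) = exp(-r*dt) * [p*5.920036 + (1-p)*1.212514] = 3.439451
  V(2,2) = exp(-r*dt) * [p*1.212514 + (1-p)*0.000000] = 0.574293
  V(1,0) = exp(-r*dt) * [p*9.757930 + (1-p)*3.439451] = 6.424394
  V(1,1) = exp(-r*dt) * [p*3.439451 + (1-p)*0.574293] = 1.930050
  V(0,0) = exp(-r*dt) * [p*6.424394 + (1-p)*1.930050] = 4.054405

Answer: Price = V(0,0) = 4.0544


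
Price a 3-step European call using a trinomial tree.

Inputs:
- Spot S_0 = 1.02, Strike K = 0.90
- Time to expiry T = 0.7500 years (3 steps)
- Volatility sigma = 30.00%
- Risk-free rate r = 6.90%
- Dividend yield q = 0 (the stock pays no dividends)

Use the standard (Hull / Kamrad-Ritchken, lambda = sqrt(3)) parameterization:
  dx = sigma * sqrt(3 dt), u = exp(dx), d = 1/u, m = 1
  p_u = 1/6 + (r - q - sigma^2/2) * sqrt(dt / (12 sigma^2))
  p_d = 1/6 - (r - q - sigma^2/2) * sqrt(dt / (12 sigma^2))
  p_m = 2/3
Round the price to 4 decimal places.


Answer: Price = V(0,0) = 0.2039

Derivation:
dt = T/N = 0.250000; dx = sigma*sqrt(3*dt) = 0.259808
u = exp(dx) = 1.296681; d = 1/u = 0.771200
p_u = 0.178214, p_m = 0.666667, p_d = 0.155120
Discount per step: exp(-r*dt) = 0.982898
Stock lattice S(k, j) with j the centered position index:
  k=0: S(0,+0) = 1.0200
  k=1: S(1,-1) = 0.7866; S(1,+0) = 1.0200; S(1,+1) = 1.3226
  k=2: S(2,-2) = 0.6066; S(2,-1) = 0.7866; S(2,+0) = 1.0200; S(2,+1) = 1.3226; S(2,+2) = 1.7150
  k=3: S(3,-3) = 0.4678; S(3,-2) = 0.6066; S(3,-1) = 0.7866; S(3,+0) = 1.0200; S(3,+1) = 1.3226; S(3,+2) = 1.7150; S(3,+3) = 2.2238
Terminal payoffs V(N, j) = max(S_T - K, 0):
  V(3,-3) = 0.000000; V(3,-2) = 0.000000; V(3,-1) = 0.000000; V(3,+0) = 0.120000; V(3,+1) = 0.422614; V(3,+2) = 0.815008; V(3,+3) = 1.323818
Backward induction: V(k, j) = exp(-r*dt) * [p_u * V(k+1, j+1) + p_m * V(k+1, j) + p_d * V(k+1, j-1)]
  V(2,-2) = exp(-r*dt) * [p_u*0.000000 + p_m*0.000000 + p_d*0.000000] = 0.000000
  V(2,-1) = exp(-r*dt) * [p_u*0.120000 + p_m*0.000000 + p_d*0.000000] = 0.021020
  V(2,+0) = exp(-r*dt) * [p_u*0.422614 + p_m*0.120000 + p_d*0.000000] = 0.152659
  V(2,+1) = exp(-r*dt) * [p_u*0.815008 + p_m*0.422614 + p_d*0.120000] = 0.437982
  V(2,+2) = exp(-r*dt) * [p_u*1.323818 + p_m*0.815008 + p_d*0.422614] = 0.830369
  V(1,-1) = exp(-r*dt) * [p_u*0.152659 + p_m*0.021020 + p_d*0.000000] = 0.040514
  V(1,+0) = exp(-r*dt) * [p_u*0.437982 + p_m*0.152659 + p_d*0.021020] = 0.179957
  V(1,+1) = exp(-r*dt) * [p_u*0.830369 + p_m*0.437982 + p_d*0.152659] = 0.455722
  V(0,+0) = exp(-r*dt) * [p_u*0.455722 + p_m*0.179957 + p_d*0.040514] = 0.203923


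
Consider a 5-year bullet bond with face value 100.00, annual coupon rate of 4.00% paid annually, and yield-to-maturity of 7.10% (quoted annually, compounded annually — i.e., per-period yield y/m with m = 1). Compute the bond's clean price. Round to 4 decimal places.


Answer: Price = 87.3233

Derivation:
Coupon per period c = face * coupon_rate / m = 4.000000
Periods per year m = 1; per-period yield y/m = 0.071000
Number of cashflows N = 5
Cashflows (t years, CF_t, discount factor 1/(1+y/m)^(m*t), PV):
  t = 1.0000: CF_t = 4.000000, DF = 0.933707, PV = 3.734827
  t = 2.0000: CF_t = 4.000000, DF = 0.871808, PV = 3.487234
  t = 3.0000: CF_t = 4.000000, DF = 0.814013, PV = 3.256054
  t = 4.0000: CF_t = 4.000000, DF = 0.760050, PV = 3.040200
  t = 5.0000: CF_t = 104.000000, DF = 0.709664, PV = 73.805034
Price P = sum_t PV_t = 87.323349


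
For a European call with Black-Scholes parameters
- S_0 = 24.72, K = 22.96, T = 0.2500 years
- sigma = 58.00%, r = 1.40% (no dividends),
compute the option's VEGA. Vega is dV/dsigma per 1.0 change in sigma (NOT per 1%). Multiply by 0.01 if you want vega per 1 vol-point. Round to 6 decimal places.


Answer: Vega = 4.530153

Derivation:
d1 = 0.4117553832; d2 = 0.1217553832
phi(d1) = 0.3665172173; exp(-qT) = 1.0000000000; exp(-rT) = 0.9965061179
Vega = S * exp(-qT) * phi(d1) * sqrt(T) = 24.7200 * 1.0000000000 * 0.3665172173 * 0.5000000000 = 4.530153


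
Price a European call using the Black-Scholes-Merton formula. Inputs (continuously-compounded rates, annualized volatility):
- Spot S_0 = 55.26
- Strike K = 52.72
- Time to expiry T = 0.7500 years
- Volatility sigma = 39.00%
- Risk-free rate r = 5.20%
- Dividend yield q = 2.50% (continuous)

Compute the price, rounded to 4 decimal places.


d1 = (ln(S/K) + (r - q + 0.5*sigma^2) * T) / (sigma * sqrt(T)) = 0.36814793
d2 = d1 - sigma * sqrt(T) = 0.03039802
exp(-rT) = 0.96175071; exp(-qT) = 0.98142469
C = S_0 * exp(-qT) * N(d1) - K * exp(-rT) * N(d2)
N(d1) = 0.64361853; N(d2) = 0.51212519
C = 55.2600 * 0.98142469 * 0.64361853 - 52.7200 * 0.96175071 * 0.51212519 = 8.9392

Answer: Price = 8.9392


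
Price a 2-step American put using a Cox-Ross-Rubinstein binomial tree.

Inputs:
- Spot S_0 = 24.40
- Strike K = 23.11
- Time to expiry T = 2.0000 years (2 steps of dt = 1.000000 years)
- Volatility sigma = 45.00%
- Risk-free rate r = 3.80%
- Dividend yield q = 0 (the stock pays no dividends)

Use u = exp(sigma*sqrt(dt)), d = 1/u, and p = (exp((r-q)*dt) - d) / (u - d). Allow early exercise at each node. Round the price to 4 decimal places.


dt = T/N = 1.000000
u = exp(sigma*sqrt(dt)) = 1.568312; d = 1/u = 0.637628
p = (exp((r-q)*dt) - d) / (u - d) = 0.430977
Discount per step: exp(-r*dt) = 0.962713
Stock lattice S(k, i) with i counting down-moves:
  k=0: S(0,0) = 24.4000
  k=1: S(1,0) = 38.2668; S(1,1) = 15.5581
  k=2: S(2,0) = 60.0143; S(2,1) = 24.4000; S(2,2) = 9.9203
Terminal payoffs V(N, i) = max(K - S_T, 0):
  V(2,0) = 0.000000; V(2,1) = 0.000000; V(2,2) = 13.189700
Backward induction: V(k, i) = exp(-r*dt) * [p * V(k+1, i) + (1-p) * V(k+1, i+1)]; then take max(V_cont, immediate exercise) for American.
  V(1,0) = exp(-r*dt) * [p*0.000000 + (1-p)*0.000000] = 0.000000; exercise = 0.000000; V(1,0) = max -> 0.000000
  V(1,1) = exp(-r*dt) * [p*0.000000 + (1-p)*13.189700] = 7.225399; exercise = 7.551873; V(1,1) = max -> 7.551873
  V(0,0) = exp(-r*dt) * [p*0.000000 + (1-p)*7.551873] = 4.136963; exercise = 0.000000; V(0,0) = max -> 4.136963

Answer: Price = V(0,0) = 4.1370


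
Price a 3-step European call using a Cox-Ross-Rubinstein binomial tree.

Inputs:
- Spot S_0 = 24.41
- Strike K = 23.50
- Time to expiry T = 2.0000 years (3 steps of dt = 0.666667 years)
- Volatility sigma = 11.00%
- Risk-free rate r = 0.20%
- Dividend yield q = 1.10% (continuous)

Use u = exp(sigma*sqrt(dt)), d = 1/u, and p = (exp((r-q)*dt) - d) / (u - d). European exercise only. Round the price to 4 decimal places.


dt = T/N = 0.666667
u = exp(sigma*sqrt(dt)) = 1.093971; d = 1/u = 0.914101
p = (exp((r-q)*dt) - d) / (u - d) = 0.444304
Discount per step: exp(-r*dt) = 0.998668
Stock lattice S(k, i) with i counting down-moves:
  k=0: S(0,0) = 24.4100
  k=1: S(1,0) = 26.7038; S(1,1) = 22.3132
  k=2: S(2,0) = 29.2132; S(2,1) = 24.4100; S(2,2) = 20.3965
  k=3: S(3,0) = 31.9585; S(3,1) = 26.7038; S(3,2) = 22.3132; S(3,3) = 18.6445
Terminal payoffs V(N, i) = max(S_T - K, 0):
  V(3,0) = 8.458454; V(3,1) = 3.203844; V(3,2) = 0.000000; V(3,3) = 0.000000
Backward induction: V(k, i) = exp(-r*dt) * [p * V(k+1, i) + (1-p) * V(k+1, i+1)].
  V(2,0) = exp(-r*dt) * [p*8.458454 + (1-p)*3.203844] = 5.531109
  V(2,1) = exp(-r*dt) * [p*3.203844 + (1-p)*0.000000] = 1.421584
  V(2,2) = exp(-r*dt) * [p*0.000000 + (1-p)*0.000000] = 0.000000
  V(1,0) = exp(-r*dt) * [p*5.531109 + (1-p)*1.421584] = 3.243135
  V(1,1) = exp(-r*dt) * [p*1.421584 + (1-p)*0.000000] = 0.630774
  V(0,0) = exp(-r*dt) * [p*3.243135 + (1-p)*0.630774] = 1.789070

Answer: Price = V(0,0) = 1.7891


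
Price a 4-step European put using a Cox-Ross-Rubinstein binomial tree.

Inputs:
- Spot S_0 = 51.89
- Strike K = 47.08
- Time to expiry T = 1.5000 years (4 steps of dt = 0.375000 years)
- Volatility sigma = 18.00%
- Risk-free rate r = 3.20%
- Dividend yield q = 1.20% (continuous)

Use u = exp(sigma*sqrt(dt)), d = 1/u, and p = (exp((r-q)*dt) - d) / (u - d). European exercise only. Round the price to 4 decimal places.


dt = T/N = 0.375000
u = exp(sigma*sqrt(dt)) = 1.116532; d = 1/u = 0.895631
p = (exp((r-q)*dt) - d) / (u - d) = 0.506551
Discount per step: exp(-r*dt) = 0.988072
Stock lattice S(k, i) with i counting down-moves:
  k=0: S(0,0) = 51.8900
  k=1: S(1,0) = 57.9368; S(1,1) = 46.4743
  k=2: S(2,0) = 64.6883; S(2,1) = 51.8900; S(2,2) = 41.6238
  k=3: S(3,0) = 72.2265; S(3,1) = 57.9368; S(3,2) = 46.4743; S(3,3) = 37.2796
  k=4: S(4,0) = 80.6432; S(4,1) = 64.6883; S(4,2) = 51.8900; S(4,3) = 41.6238; S(4,4) = 33.3887
Terminal payoffs V(N, i) = max(K - S_T, 0):
  V(4,0) = 0.000000; V(4,1) = 0.000000; V(4,2) = 0.000000; V(4,3) = 5.456204; V(4,4) = 13.691286
Backward induction: V(k, i) = exp(-r*dt) * [p * V(k+1, i) + (1-p) * V(k+1, i+1)].
  V(3,0) = exp(-r*dt) * [p*0.000000 + (1-p)*0.000000] = 0.000000
  V(3,1) = exp(-r*dt) * [p*0.000000 + (1-p)*0.000000] = 0.000000
  V(3,2) = exp(-r*dt) * [p*0.000000 + (1-p)*5.456204] = 2.660245
  V(3,3) = exp(-r*dt) * [p*5.456204 + (1-p)*13.691286] = 9.406245
  V(2,0) = exp(-r*dt) * [p*0.000000 + (1-p)*0.000000] = 0.000000
  V(2,1) = exp(-r*dt) * [p*0.000000 + (1-p)*2.660245] = 1.297038
  V(2,2) = exp(-r*dt) * [p*2.660245 + (1-p)*9.406245] = 5.917615
  V(1,0) = exp(-r*dt) * [p*0.000000 + (1-p)*1.297038] = 0.632388
  V(1,1) = exp(-r*dt) * [p*1.297038 + (1-p)*5.917615] = 3.534391
  V(0,0) = exp(-r*dt) * [p*0.632388 + (1-p)*3.534391] = 2.039755

Answer: Price = V(0,0) = 2.0398


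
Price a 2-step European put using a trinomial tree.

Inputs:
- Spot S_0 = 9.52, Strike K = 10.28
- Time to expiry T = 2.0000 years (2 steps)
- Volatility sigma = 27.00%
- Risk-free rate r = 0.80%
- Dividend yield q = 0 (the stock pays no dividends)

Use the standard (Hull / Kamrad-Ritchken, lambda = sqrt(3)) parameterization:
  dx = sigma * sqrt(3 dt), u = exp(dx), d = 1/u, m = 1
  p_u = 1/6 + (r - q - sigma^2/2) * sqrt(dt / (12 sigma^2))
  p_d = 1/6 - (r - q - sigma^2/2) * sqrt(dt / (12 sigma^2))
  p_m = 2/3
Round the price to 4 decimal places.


Answer: Price = V(0,0) = 1.7389

Derivation:
dt = T/N = 1.000000; dx = sigma*sqrt(3*dt) = 0.467654
u = exp(dx) = 1.596245; d = 1/u = 0.626470
p_u = 0.136249, p_m = 0.666667, p_d = 0.197084
Discount per step: exp(-r*dt) = 0.992032
Stock lattice S(k, j) with j the centered position index:
  k=0: S(0,+0) = 9.5200
  k=1: S(1,-1) = 5.9640; S(1,+0) = 9.5200; S(1,+1) = 15.1962
  k=2: S(2,-2) = 3.7363; S(2,-1) = 5.9640; S(2,+0) = 9.5200; S(2,+1) = 15.1962; S(2,+2) = 24.2569
Terminal payoffs V(N, j) = max(K - S_T, 0):
  V(2,-2) = 6.543731; V(2,-1) = 4.316002; V(2,+0) = 0.760000; V(2,+1) = 0.000000; V(2,+2) = 0.000000
Backward induction: V(k, j) = exp(-r*dt) * [p_u * V(k+1, j+1) + p_m * V(k+1, j) + p_d * V(k+1, j-1)]
  V(1,-1) = exp(-r*dt) * [p_u*0.760000 + p_m*4.316002 + p_d*6.543731] = 4.236523
  V(1,+0) = exp(-r*dt) * [p_u*0.000000 + p_m*0.760000 + p_d*4.316002] = 1.346469
  V(1,+1) = exp(-r*dt) * [p_u*0.000000 + p_m*0.000000 + p_d*0.760000] = 0.148591
  V(0,+0) = exp(-r*dt) * [p_u*0.148591 + p_m*1.346469 + p_d*4.236523] = 1.738877


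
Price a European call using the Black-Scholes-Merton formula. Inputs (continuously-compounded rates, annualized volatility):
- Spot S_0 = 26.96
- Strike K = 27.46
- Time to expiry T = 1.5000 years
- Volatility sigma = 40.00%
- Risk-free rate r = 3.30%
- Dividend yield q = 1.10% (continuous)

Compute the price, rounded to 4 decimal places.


d1 = (ln(S/K) + (r - q + 0.5*sigma^2) * T) / (sigma * sqrt(T)) = 0.27479986
d2 = d1 - sigma * sqrt(T) = -0.21509809
exp(-rT) = 0.95170516; exp(-qT) = 0.98363538
C = S_0 * exp(-qT) * N(d1) - K * exp(-rT) * N(d2)
N(d1) = 0.60826500; N(d2) = 0.41484542
C = 26.9600 * 0.98363538 * 0.60826500 - 27.4600 * 0.95170516 * 0.41484542 = 5.2890

Answer: Price = 5.2890


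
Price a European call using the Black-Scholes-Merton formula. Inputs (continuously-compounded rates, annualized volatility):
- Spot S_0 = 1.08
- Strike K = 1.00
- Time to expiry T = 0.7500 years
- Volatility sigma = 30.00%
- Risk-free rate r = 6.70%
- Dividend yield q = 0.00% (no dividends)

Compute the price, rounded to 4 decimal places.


Answer: Price = 0.1817

Derivation:
d1 = (ln(S/K) + (r - q + 0.5*sigma^2) * T) / (sigma * sqrt(T)) = 0.61953934
d2 = d1 - sigma * sqrt(T) = 0.35973172
exp(-rT) = 0.95099165; exp(-qT) = 1.00000000
C = S_0 * exp(-qT) * N(d1) - K * exp(-rT) * N(d2)
N(d1) = 0.73221944; N(d2) = 0.64047611
C = 1.0800 * 1.00000000 * 0.73221944 - 1.0000 * 0.95099165 * 0.64047611 = 0.1817


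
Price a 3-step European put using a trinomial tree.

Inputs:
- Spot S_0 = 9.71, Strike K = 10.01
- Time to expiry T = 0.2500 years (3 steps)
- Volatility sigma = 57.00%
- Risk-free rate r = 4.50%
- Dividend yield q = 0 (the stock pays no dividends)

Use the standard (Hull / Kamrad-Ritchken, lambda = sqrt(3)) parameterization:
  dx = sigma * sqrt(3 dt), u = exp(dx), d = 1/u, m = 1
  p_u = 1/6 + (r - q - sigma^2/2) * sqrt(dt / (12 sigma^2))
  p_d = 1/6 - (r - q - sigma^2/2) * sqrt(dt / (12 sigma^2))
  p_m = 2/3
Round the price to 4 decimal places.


dt = T/N = 0.083333; dx = sigma*sqrt(3*dt) = 0.285000
u = exp(dx) = 1.329762; d = 1/u = 0.752014
p_u = 0.149496, p_m = 0.666667, p_d = 0.183838
Discount per step: exp(-r*dt) = 0.996257
Stock lattice S(k, j) with j the centered position index:
  k=0: S(0,+0) = 9.7100
  k=1: S(1,-1) = 7.3021; S(1,+0) = 9.7100; S(1,+1) = 12.9120
  k=2: S(2,-2) = 5.4913; S(2,-1) = 7.3021; S(2,+0) = 9.7100; S(2,+1) = 12.9120; S(2,+2) = 17.1699
  k=3: S(3,-3) = 4.1295; S(3,-2) = 5.4913; S(3,-1) = 7.3021; S(3,+0) = 9.7100; S(3,+1) = 12.9120; S(3,+2) = 17.1699; S(3,+3) = 22.8318
Terminal payoffs V(N, j) = max(K - S_T, 0):
  V(3,-3) = 5.880500; V(3,-2) = 4.518748; V(3,-1) = 2.707942; V(3,+0) = 0.300000; V(3,+1) = 0.000000; V(3,+2) = 0.000000; V(3,+3) = 0.000000
Backward induction: V(k, j) = exp(-r*dt) * [p_u * V(k+1, j+1) + p_m * V(k+1, j) + p_d * V(k+1, j-1)]
  V(2,-2) = exp(-r*dt) * [p_u*2.707942 + p_m*4.518748 + p_d*5.880500] = 4.481544
  V(2,-1) = exp(-r*dt) * [p_u*0.300000 + p_m*2.707942 + p_d*4.518748] = 2.670825
  V(2,+0) = exp(-r*dt) * [p_u*0.000000 + p_m*0.300000 + p_d*2.707942] = 0.695210
  V(2,+1) = exp(-r*dt) * [p_u*0.000000 + p_m*0.000000 + p_d*0.300000] = 0.054945
  V(2,+2) = exp(-r*dt) * [p_u*0.000000 + p_m*0.000000 + p_d*0.000000] = 0.000000
  V(1,-1) = exp(-r*dt) * [p_u*0.695210 + p_m*2.670825 + p_d*4.481544] = 2.698220
  V(1,+0) = exp(-r*dt) * [p_u*0.054945 + p_m*0.695210 + p_d*2.670825] = 0.959082
  V(1,+1) = exp(-r*dt) * [p_u*0.000000 + p_m*0.054945 + p_d*0.695210] = 0.163820
  V(0,+0) = exp(-r*dt) * [p_u*0.163820 + p_m*0.959082 + p_d*2.698220] = 1.155572

Answer: Price = V(0,0) = 1.1556


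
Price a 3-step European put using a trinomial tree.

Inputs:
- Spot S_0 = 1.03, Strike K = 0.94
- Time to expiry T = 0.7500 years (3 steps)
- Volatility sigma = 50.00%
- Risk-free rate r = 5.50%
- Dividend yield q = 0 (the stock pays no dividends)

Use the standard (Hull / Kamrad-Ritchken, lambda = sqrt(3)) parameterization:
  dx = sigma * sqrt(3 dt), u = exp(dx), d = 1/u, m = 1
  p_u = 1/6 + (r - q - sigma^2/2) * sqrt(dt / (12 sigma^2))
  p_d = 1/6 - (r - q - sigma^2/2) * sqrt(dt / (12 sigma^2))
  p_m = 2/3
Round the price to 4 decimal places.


dt = T/N = 0.250000; dx = sigma*sqrt(3*dt) = 0.433013
u = exp(dx) = 1.541896; d = 1/u = 0.648552
p_u = 0.146459, p_m = 0.666667, p_d = 0.186874
Discount per step: exp(-r*dt) = 0.986344
Stock lattice S(k, j) with j the centered position index:
  k=0: S(0,+0) = 1.0300
  k=1: S(1,-1) = 0.6680; S(1,+0) = 1.0300; S(1,+1) = 1.5882
  k=2: S(2,-2) = 0.4332; S(2,-1) = 0.6680; S(2,+0) = 1.0300; S(2,+1) = 1.5882; S(2,+2) = 2.4488
  k=3: S(3,-3) = 0.2810; S(3,-2) = 0.4332; S(3,-1) = 0.6680; S(3,+0) = 1.0300; S(3,+1) = 1.5882; S(3,+2) = 2.4488; S(3,+3) = 3.7757
Terminal payoffs V(N, j) = max(K - S_T, 0):
  V(3,-3) = 0.659022; V(3,-2) = 0.506761; V(3,-1) = 0.271991; V(3,+0) = 0.000000; V(3,+1) = 0.000000; V(3,+2) = 0.000000; V(3,+3) = 0.000000
Backward induction: V(k, j) = exp(-r*dt) * [p_u * V(k+1, j+1) + p_m * V(k+1, j) + p_d * V(k+1, j-1)]
  V(2,-2) = exp(-r*dt) * [p_u*0.271991 + p_m*0.506761 + p_d*0.659022] = 0.493991
  V(2,-1) = exp(-r*dt) * [p_u*0.000000 + p_m*0.271991 + p_d*0.506761] = 0.272259
  V(2,+0) = exp(-r*dt) * [p_u*0.000000 + p_m*0.000000 + p_d*0.271991] = 0.050134
  V(2,+1) = exp(-r*dt) * [p_u*0.000000 + p_m*0.000000 + p_d*0.000000] = 0.000000
  V(2,+2) = exp(-r*dt) * [p_u*0.000000 + p_m*0.000000 + p_d*0.000000] = 0.000000
  V(1,-1) = exp(-r*dt) * [p_u*0.050134 + p_m*0.272259 + p_d*0.493991] = 0.277323
  V(1,+0) = exp(-r*dt) * [p_u*0.000000 + p_m*0.050134 + p_d*0.272259] = 0.083149
  V(1,+1) = exp(-r*dt) * [p_u*0.000000 + p_m*0.000000 + p_d*0.050134] = 0.009241
  V(0,+0) = exp(-r*dt) * [p_u*0.009241 + p_m*0.083149 + p_d*0.277323] = 0.107128

Answer: Price = V(0,0) = 0.1071


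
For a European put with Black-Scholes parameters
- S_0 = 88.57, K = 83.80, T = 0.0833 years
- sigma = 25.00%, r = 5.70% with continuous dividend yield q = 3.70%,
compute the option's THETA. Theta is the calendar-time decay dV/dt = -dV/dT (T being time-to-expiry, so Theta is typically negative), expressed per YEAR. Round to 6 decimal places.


Answer: Theta = -10.438946

Derivation:
d1 = 0.8264133571; d2 = 0.7542590087
phi(d1) = 0.2835354693; exp(-qT) = 0.9969226448; exp(-rT) = 0.9952631544
Theta = -S*exp(-qT)*phi(d1)*sigma/(2*sqrt(T)) + r*K*exp(-rT)*N(-d2) - q*S*exp(-qT)*N(-d1)
N(-d1) = 0.2042848245; N(-d2) = 0.2253468555; sqrt(T) = 0.2886173938
Term 1 = -88.5700 * 0.9969226448 * 0.2835354693 * 0.2500 / (2 * 0.2886173938) = -10.8428391027
Term 2 = 0.0570 * 83.8000 * 0.9952631544 * 0.2253468555 = 1.0712930883
Term 3 = -0.0370 * 88.5700 * 0.9969226448 * 0.2042848245 = -0.6673995901
Theta = -10.8428391027 + (1.0712930883) + (-0.6673995901) = -10.438946


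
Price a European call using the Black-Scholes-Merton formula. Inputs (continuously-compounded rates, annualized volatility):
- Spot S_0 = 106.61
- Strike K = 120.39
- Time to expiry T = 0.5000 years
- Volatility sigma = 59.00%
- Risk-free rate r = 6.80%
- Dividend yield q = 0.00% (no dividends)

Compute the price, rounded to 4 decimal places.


Answer: Price = 13.9422

Derivation:
d1 = (ln(S/K) + (r - q + 0.5*sigma^2) * T) / (sigma * sqrt(T)) = -0.00128036
d2 = d1 - sigma * sqrt(T) = -0.41847336
exp(-rT) = 0.96657150; exp(-qT) = 1.00000000
C = S_0 * exp(-qT) * N(d1) - K * exp(-rT) * N(d2)
N(d1) = 0.49948921; N(d2) = 0.33780053
C = 106.6100 * 1.00000000 * 0.49948921 - 120.3900 * 0.96657150 * 0.33780053 = 13.9422


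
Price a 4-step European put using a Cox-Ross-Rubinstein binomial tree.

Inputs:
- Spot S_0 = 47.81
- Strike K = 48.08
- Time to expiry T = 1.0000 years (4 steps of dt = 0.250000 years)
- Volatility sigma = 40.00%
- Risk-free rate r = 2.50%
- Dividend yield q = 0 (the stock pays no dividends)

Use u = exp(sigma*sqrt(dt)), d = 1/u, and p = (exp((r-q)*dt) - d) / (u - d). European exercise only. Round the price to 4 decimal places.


dt = T/N = 0.250000
u = exp(sigma*sqrt(dt)) = 1.221403; d = 1/u = 0.818731
p = (exp((r-q)*dt) - d) / (u - d) = 0.465736
Discount per step: exp(-r*dt) = 0.993769
Stock lattice S(k, i) with i counting down-moves:
  k=0: S(0,0) = 47.8100
  k=1: S(1,0) = 58.3953; S(1,1) = 39.1435
  k=2: S(2,0) = 71.3241; S(2,1) = 47.8100; S(2,2) = 32.0480
  k=3: S(3,0) = 87.1155; S(3,1) = 58.3953; S(3,2) = 39.1435; S(3,3) = 26.2387
  k=4: S(4,0) = 106.4031; S(4,1) = 71.3241; S(4,2) = 47.8100; S(4,3) = 32.0480; S(4,4) = 21.4824
Terminal payoffs V(N, i) = max(K - S_T, 0):
  V(4,0) = 0.000000; V(4,1) = 0.000000; V(4,2) = 0.270000; V(4,3) = 16.031999; V(4,4) = 26.597582
Backward induction: V(k, i) = exp(-r*dt) * [p * V(k+1, i) + (1-p) * V(k+1, i+1)].
  V(3,0) = exp(-r*dt) * [p*0.000000 + (1-p)*0.000000] = 0.000000
  V(3,1) = exp(-r*dt) * [p*0.000000 + (1-p)*0.270000] = 0.143353
  V(3,2) = exp(-r*dt) * [p*0.270000 + (1-p)*16.031999] = 8.636920
  V(3,3) = exp(-r*dt) * [p*16.031999 + (1-p)*26.597582] = 21.541753
  V(2,0) = exp(-r*dt) * [p*0.000000 + (1-p)*0.143353] = 0.076111
  V(2,1) = exp(-r*dt) * [p*0.143353 + (1-p)*8.636920] = 4.651994
  V(2,2) = exp(-r*dt) * [p*8.636920 + (1-p)*21.541753] = 15.434739
  V(1,0) = exp(-r*dt) * [p*0.076111 + (1-p)*4.651994] = 2.505135
  V(1,1) = exp(-r*dt) * [p*4.651994 + (1-p)*15.434739] = 10.347950
  V(0,0) = exp(-r*dt) * [p*2.505135 + (1-p)*10.347950] = 6.653555

Answer: Price = V(0,0) = 6.6536


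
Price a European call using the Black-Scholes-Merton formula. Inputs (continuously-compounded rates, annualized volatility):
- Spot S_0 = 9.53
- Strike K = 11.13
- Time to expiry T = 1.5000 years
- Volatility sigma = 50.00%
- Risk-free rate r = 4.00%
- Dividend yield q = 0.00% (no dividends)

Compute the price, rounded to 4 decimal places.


Answer: Price = 1.9590

Derivation:
d1 = (ln(S/K) + (r - q + 0.5*sigma^2) * T) / (sigma * sqrt(T)) = 0.15072617
d2 = d1 - sigma * sqrt(T) = -0.46164626
exp(-rT) = 0.94176453; exp(-qT) = 1.00000000
C = S_0 * exp(-qT) * N(d1) - K * exp(-rT) * N(d2)
N(d1) = 0.55990414; N(d2) = 0.32216751
C = 9.5300 * 1.00000000 * 0.55990414 - 11.1300 * 0.94176453 * 0.32216751 = 1.9590


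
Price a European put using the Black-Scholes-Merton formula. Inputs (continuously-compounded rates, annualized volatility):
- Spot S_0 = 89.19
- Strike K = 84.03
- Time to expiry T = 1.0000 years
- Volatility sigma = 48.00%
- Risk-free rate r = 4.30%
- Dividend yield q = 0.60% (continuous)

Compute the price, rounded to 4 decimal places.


d1 = (ln(S/K) + (r - q + 0.5*sigma^2) * T) / (sigma * sqrt(T)) = 0.44123968
d2 = d1 - sigma * sqrt(T) = -0.03876032
exp(-rT) = 0.95791139; exp(-qT) = 0.99401796
P = K * exp(-rT) * N(-d2) - S_0 * exp(-qT) * N(-d1)
N(-d1) = 0.32951974; N(-d2) = 0.51545926
P = 84.0300 * 0.95791139 * 0.51545926 - 89.1900 * 0.99401796 * 0.32951974 = 12.2770

Answer: Price = 12.2770


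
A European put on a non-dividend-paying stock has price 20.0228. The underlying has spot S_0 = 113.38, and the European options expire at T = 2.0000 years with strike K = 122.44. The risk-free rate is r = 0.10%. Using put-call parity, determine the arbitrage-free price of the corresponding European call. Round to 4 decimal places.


Put-call parity: C - P = S_0 * exp(-qT) - K * exp(-rT).
S_0 * exp(-qT) = 113.3800 * 1.00000000 = 113.38000000
K * exp(-rT) = 122.4400 * 0.99800200 = 122.19536472
C = P + S*exp(-qT) - K*exp(-rT)
C = 20.0228 + 113.38000000 - 122.19536472 = 11.2074

Answer: Call price = 11.2074


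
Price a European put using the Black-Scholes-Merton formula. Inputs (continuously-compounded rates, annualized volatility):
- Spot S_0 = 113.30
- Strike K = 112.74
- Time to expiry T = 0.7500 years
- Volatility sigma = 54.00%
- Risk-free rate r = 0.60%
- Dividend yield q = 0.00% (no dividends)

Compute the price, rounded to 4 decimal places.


Answer: Price = 20.3195

Derivation:
d1 = (ln(S/K) + (r - q + 0.5*sigma^2) * T) / (sigma * sqrt(T)) = 0.25404457
d2 = d1 - sigma * sqrt(T) = -0.21360915
exp(-rT) = 0.99551011; exp(-qT) = 1.00000000
P = K * exp(-rT) * N(-d2) - S_0 * exp(-qT) * N(-d1)
N(-d1) = 0.39973056; N(-d2) = 0.58457407
P = 112.7400 * 0.99551011 * 0.58457407 - 113.3000 * 1.00000000 * 0.39973056 = 20.3195


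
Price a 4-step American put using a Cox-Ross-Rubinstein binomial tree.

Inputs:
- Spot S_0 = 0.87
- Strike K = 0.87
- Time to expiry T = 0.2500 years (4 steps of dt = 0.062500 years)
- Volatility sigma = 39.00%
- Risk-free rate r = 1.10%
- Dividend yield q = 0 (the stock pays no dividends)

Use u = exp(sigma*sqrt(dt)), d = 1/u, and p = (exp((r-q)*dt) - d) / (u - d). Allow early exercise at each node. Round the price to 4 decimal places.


Answer: Price = V(0,0) = 0.0627

Derivation:
dt = T/N = 0.062500
u = exp(sigma*sqrt(dt)) = 1.102411; d = 1/u = 0.907102
p = (exp((r-q)*dt) - d) / (u - d) = 0.479166
Discount per step: exp(-r*dt) = 0.999313
Stock lattice S(k, i) with i counting down-moves:
  k=0: S(0,0) = 0.8700
  k=1: S(1,0) = 0.9591; S(1,1) = 0.7892
  k=2: S(2,0) = 1.0573; S(2,1) = 0.8700; S(2,2) = 0.7159
  k=3: S(3,0) = 1.1656; S(3,1) = 0.9591; S(3,2) = 0.7892; S(3,3) = 0.6494
  k=4: S(4,0) = 1.2850; S(4,1) = 1.0573; S(4,2) = 0.8700; S(4,3) = 0.7159; S(4,4) = 0.5890
Terminal payoffs V(N, i) = max(K - S_T, 0):
  V(4,0) = 0.000000; V(4,1) = 0.000000; V(4,2) = 0.000000; V(4,3) = 0.154134; V(4,4) = 0.280961
Backward induction: V(k, i) = exp(-r*dt) * [p * V(k+1, i) + (1-p) * V(k+1, i+1)]; then take max(V_cont, immediate exercise) for American.
  V(3,0) = exp(-r*dt) * [p*0.000000 + (1-p)*0.000000] = 0.000000; exercise = 0.000000; V(3,0) = max -> 0.000000
  V(3,1) = exp(-r*dt) * [p*0.000000 + (1-p)*0.000000] = 0.000000; exercise = 0.000000; V(3,1) = max -> 0.000000
  V(3,2) = exp(-r*dt) * [p*0.000000 + (1-p)*0.154134] = 0.080223; exercise = 0.080821; V(3,2) = max -> 0.080821
  V(3,3) = exp(-r*dt) * [p*0.154134 + (1-p)*0.280961] = 0.220038; exercise = 0.220636; V(3,3) = max -> 0.220636
  V(2,0) = exp(-r*dt) * [p*0.000000 + (1-p)*0.000000] = 0.000000; exercise = 0.000000; V(2,0) = max -> 0.000000
  V(2,1) = exp(-r*dt) * [p*0.000000 + (1-p)*0.080821] = 0.042065; exercise = 0.000000; V(2,1) = max -> 0.042065
  V(2,2) = exp(-r*dt) * [p*0.080821 + (1-p)*0.220636] = 0.153536; exercise = 0.154134; V(2,2) = max -> 0.154134
  V(1,0) = exp(-r*dt) * [p*0.000000 + (1-p)*0.042065] = 0.021894; exercise = 0.000000; V(1,0) = max -> 0.021894
  V(1,1) = exp(-r*dt) * [p*0.042065 + (1-p)*0.154134] = 0.100365; exercise = 0.080821; V(1,1) = max -> 0.100365
  V(0,0) = exp(-r*dt) * [p*0.021894 + (1-p)*0.100365] = 0.062722; exercise = 0.000000; V(0,0) = max -> 0.062722


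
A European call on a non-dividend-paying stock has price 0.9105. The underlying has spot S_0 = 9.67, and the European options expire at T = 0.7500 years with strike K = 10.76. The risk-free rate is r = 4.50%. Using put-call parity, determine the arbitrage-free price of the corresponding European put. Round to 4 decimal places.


Put-call parity: C - P = S_0 * exp(-qT) - K * exp(-rT).
S_0 * exp(-qT) = 9.6700 * 1.00000000 = 9.67000000
K * exp(-rT) = 10.7600 * 0.96681318 = 10.40290979
P = C - S*exp(-qT) + K*exp(-rT)
P = 0.9105 - 9.67000000 + 10.40290979 = 1.6434

Answer: Put price = 1.6434


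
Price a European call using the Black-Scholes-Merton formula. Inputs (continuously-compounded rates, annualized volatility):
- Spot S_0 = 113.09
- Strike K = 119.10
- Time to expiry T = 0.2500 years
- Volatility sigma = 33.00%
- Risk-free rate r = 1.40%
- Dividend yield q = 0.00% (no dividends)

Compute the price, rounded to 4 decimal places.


Answer: Price = 5.1458

Derivation:
d1 = (ln(S/K) + (r - q + 0.5*sigma^2) * T) / (sigma * sqrt(T)) = -0.21010312
d2 = d1 - sigma * sqrt(T) = -0.37510312
exp(-rT) = 0.99650612; exp(-qT) = 1.00000000
C = S_0 * exp(-qT) * N(d1) - K * exp(-rT) * N(d2)
N(d1) = 0.41679360; N(d2) = 0.35379189
C = 113.0900 * 1.00000000 * 0.41679360 - 119.1000 * 0.99650612 * 0.35379189 = 5.1458


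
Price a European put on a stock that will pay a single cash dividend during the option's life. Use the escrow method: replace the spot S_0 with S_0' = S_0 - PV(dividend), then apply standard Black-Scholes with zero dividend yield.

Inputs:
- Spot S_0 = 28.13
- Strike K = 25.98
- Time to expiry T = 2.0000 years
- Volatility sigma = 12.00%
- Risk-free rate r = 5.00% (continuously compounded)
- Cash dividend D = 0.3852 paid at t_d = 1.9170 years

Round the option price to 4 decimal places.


PV(D) = D * exp(-r * t_d) = 0.3852 * 0.90860030 = 0.34999283
S_0' = S_0 - PV(D) = 28.1300 - 0.34999283 = 27.78000717
d1 = (ln(S_0'/K) + (r + sigma^2/2)*T) / (sigma*sqrt(T)) = 1.06884837
d2 = d1 - sigma*sqrt(T) = 0.89914275
exp(-rT) = 0.90483742
N(-d1) = 0.14256900; N(-d2) = 0.18428832
P = K * exp(-rT) * N(-d2) - S_0' * N(-d1) = 25.9800 * 0.90483742 * 0.18428832 - 27.78000717 * 0.14256900 = 0.3716

Answer: Price = 0.3716


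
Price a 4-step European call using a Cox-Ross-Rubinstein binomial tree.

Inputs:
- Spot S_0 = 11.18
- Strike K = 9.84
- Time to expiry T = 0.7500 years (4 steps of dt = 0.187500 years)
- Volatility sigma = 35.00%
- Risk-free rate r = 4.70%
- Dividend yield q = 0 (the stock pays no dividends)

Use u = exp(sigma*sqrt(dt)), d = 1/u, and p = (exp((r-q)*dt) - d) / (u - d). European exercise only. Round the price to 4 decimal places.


Answer: Price = V(0,0) = 2.3183

Derivation:
dt = T/N = 0.187500
u = exp(sigma*sqrt(dt)) = 1.163642; d = 1/u = 0.859371
p = (exp((r-q)*dt) - d) / (u - d) = 0.491274
Discount per step: exp(-r*dt) = 0.991226
Stock lattice S(k, i) with i counting down-moves:
  k=0: S(0,0) = 11.1800
  k=1: S(1,0) = 13.0095; S(1,1) = 9.6078
  k=2: S(2,0) = 15.1384; S(2,1) = 11.1800; S(2,2) = 8.2566
  k=3: S(3,0) = 17.6157; S(3,1) = 13.0095; S(3,2) = 9.6078; S(3,3) = 7.0955
  k=4: S(4,0) = 20.4983; S(4,1) = 15.1384; S(4,2) = 11.1800; S(4,3) = 8.2566; S(4,4) = 6.0977
Terminal payoffs V(N, i) = max(S_T - K, 0):
  V(4,0) = 10.658347; V(4,1) = 5.298412; V(4,2) = 1.340000; V(4,3) = 0.000000; V(4,4) = 0.000000
Backward induction: V(k, i) = exp(-r*dt) * [p * V(k+1, i) + (1-p) * V(k+1, i+1)].
  V(3,0) = exp(-r*dt) * [p*10.658347 + (1-p)*5.298412] = 7.862021
  V(3,1) = exp(-r*dt) * [p*5.298412 + (1-p)*1.340000] = 3.255848
  V(3,2) = exp(-r*dt) * [p*1.340000 + (1-p)*0.000000] = 0.652532
  V(3,3) = exp(-r*dt) * [p*0.000000 + (1-p)*0.000000] = 0.000000
  V(2,0) = exp(-r*dt) * [p*7.862021 + (1-p)*3.255848] = 5.470323
  V(2,1) = exp(-r*dt) * [p*3.255848 + (1-p)*0.652532] = 1.914528
  V(2,2) = exp(-r*dt) * [p*0.652532 + (1-p)*0.000000] = 0.317760
  V(1,0) = exp(-r*dt) * [p*5.470323 + (1-p)*1.914528] = 3.629275
  V(1,1) = exp(-r*dt) * [p*1.914528 + (1-p)*0.317760] = 1.092541
  V(0,0) = exp(-r*dt) * [p*3.629275 + (1-p)*1.092541] = 2.318253


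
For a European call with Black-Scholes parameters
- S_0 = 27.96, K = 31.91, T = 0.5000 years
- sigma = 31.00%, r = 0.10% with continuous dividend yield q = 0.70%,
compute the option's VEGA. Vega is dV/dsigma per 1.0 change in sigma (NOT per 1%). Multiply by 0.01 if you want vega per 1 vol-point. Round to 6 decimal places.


d1 = -0.5069249560; d2 = -0.7261280582
phi(d1) = 0.3508400039; exp(-qT) = 0.9965061179; exp(-rT) = 0.9995001250
Vega = S * exp(-qT) * phi(d1) * sqrt(T) = 27.9600 * 0.9965061179 * 0.3508400039 * 0.7071067812 = 6.912120

Answer: Vega = 6.912120


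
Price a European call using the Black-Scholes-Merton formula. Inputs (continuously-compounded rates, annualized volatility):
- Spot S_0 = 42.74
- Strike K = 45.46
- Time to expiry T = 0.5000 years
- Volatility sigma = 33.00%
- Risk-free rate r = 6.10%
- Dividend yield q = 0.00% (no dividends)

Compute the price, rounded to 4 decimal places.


d1 = (ln(S/K) + (r - q + 0.5*sigma^2) * T) / (sigma * sqrt(T)) = -0.01702443
d2 = d1 - sigma * sqrt(T) = -0.25036966
exp(-rT) = 0.96996043; exp(-qT) = 1.00000000
C = S_0 * exp(-qT) * N(d1) - K * exp(-rT) * N(d2)
N(d1) = 0.49320857; N(d2) = 0.40115074
C = 42.7400 * 1.00000000 * 0.49320857 - 45.4600 * 0.96996043 * 0.40115074 = 3.3912

Answer: Price = 3.3912


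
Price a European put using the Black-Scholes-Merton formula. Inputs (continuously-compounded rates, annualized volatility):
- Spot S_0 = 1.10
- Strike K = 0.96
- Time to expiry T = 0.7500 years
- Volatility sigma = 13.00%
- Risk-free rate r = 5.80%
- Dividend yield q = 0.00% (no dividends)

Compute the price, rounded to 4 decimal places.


d1 = (ln(S/K) + (r - q + 0.5*sigma^2) * T) / (sigma * sqrt(T)) = 1.65184064
d2 = d1 - sigma * sqrt(T) = 1.53925734
exp(-rT) = 0.95743255; exp(-qT) = 1.00000000
P = K * exp(-rT) * N(-d2) - S_0 * exp(-qT) * N(-d1)
N(-d1) = 0.04928352; N(-d2) = 0.06187074
P = 0.9600 * 0.95743255 * 0.06187074 - 1.1000 * 1.00000000 * 0.04928352 = 0.0027

Answer: Price = 0.0027


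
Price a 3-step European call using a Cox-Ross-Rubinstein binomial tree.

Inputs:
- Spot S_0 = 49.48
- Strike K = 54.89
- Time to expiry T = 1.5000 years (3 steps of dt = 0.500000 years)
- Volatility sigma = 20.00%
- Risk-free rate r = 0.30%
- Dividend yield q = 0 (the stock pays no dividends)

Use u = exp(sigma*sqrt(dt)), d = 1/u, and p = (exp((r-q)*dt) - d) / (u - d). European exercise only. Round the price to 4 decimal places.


dt = T/N = 0.500000
u = exp(sigma*sqrt(dt)) = 1.151910; d = 1/u = 0.868123
p = (exp((r-q)*dt) - d) / (u - d) = 0.469993
Discount per step: exp(-r*dt) = 0.998501
Stock lattice S(k, i) with i counting down-moves:
  k=0: S(0,0) = 49.4800
  k=1: S(1,0) = 56.9965; S(1,1) = 42.9547
  k=2: S(2,0) = 65.6548; S(2,1) = 49.4800; S(2,2) = 37.2900
  k=3: S(3,0) = 75.6285; S(3,1) = 56.9965; S(3,2) = 42.9547; S(3,3) = 32.3723
Terminal payoffs V(N, i) = max(S_T - K, 0):
  V(3,0) = 20.738456; V(3,1) = 2.106502; V(3,2) = 0.000000; V(3,3) = 0.000000
Backward induction: V(k, i) = exp(-r*dt) * [p * V(k+1, i) + (1-p) * V(k+1, i+1)].
  V(2,0) = exp(-r*dt) * [p*20.738456 + (1-p)*2.106502] = 10.847109
  V(2,1) = exp(-r*dt) * [p*2.106502 + (1-p)*0.000000] = 0.988558
  V(2,2) = exp(-r*dt) * [p*0.000000 + (1-p)*0.000000] = 0.000000
  V(1,0) = exp(-r*dt) * [p*10.847109 + (1-p)*0.988558] = 5.613582
  V(1,1) = exp(-r*dt) * [p*0.988558 + (1-p)*0.000000] = 0.463919
  V(0,0) = exp(-r*dt) * [p*5.613582 + (1-p)*0.463919] = 2.879902

Answer: Price = V(0,0) = 2.8799
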